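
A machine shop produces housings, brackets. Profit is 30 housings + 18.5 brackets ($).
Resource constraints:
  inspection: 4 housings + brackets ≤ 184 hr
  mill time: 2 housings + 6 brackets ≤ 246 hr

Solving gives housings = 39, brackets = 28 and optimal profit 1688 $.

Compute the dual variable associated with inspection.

At the optimum: inspection uses 184 of 184 (binding); mill time uses 246 of 246 (binding).
The binding rows give the dual system: 4·y_inspection + 2·y_mill time = 30 and 1·y_inspection + 6·y_mill time = 18.5.
→ y_inspection = 6.5 and y_mill time = 2.
Shadow price of inspection = 6.5.

6.5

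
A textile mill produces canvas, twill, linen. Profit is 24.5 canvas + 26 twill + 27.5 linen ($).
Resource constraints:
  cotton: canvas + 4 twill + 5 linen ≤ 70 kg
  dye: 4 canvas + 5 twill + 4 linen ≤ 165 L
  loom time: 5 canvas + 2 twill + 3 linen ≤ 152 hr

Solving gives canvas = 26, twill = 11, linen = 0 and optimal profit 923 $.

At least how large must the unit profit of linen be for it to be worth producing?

34.5

Check each constraint at x*: cotton 70/70 (tight); dye 159/165 (slack 6); loom time 152/152 (tight).
By complementary slackness, y = 0 for the non-binding constraint.
The binding rows give the dual system: 1·y_cotton + 5·y_loom time = 24.5 and 4·y_cotton + 2·y_loom time = 26.
Solving: y_cotton = 4.5, y_loom time = 4.
linen enters the basis when its profit ≥ yᵀa₃ = 4.5·5 + 4·3 = 34.5.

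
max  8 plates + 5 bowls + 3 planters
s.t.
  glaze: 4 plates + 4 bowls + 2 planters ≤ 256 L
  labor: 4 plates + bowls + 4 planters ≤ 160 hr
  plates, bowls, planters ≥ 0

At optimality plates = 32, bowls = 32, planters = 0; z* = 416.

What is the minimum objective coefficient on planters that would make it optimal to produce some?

Check each constraint at x*: glaze 256/256 (tight); labor 160/160 (tight).
Dual feasibility on the basic columns requires 4·y_glaze + 4·y_labor = 8, 4·y_glaze + 1·y_labor = 5.
Solving: y_glaze = 1, y_labor = 1.
planters enters the basis when its profit ≥ yᵀa₃ = 1·2 + 1·4 = 6.

6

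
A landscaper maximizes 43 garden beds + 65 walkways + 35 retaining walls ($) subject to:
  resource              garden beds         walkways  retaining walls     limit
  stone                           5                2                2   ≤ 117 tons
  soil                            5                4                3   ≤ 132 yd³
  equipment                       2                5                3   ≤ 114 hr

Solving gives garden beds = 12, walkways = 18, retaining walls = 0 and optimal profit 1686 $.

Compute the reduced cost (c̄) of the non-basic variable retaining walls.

Binding: soil and equipment. Non-binding: stone (21 unused).
By complementary slackness, y = 0 for the non-binding constraint.
Dual feasibility on the basic columns requires 5·y_soil + 2·y_equipment = 43, 4·y_soil + 5·y_equipment = 65.
→ y_soil = 5 and y_equipment = 9.
Reduced cost of retaining walls: c₃ − yᵀa₃ = 35 − (5·3 + 9·3) = 35 − 42 = -7.

-7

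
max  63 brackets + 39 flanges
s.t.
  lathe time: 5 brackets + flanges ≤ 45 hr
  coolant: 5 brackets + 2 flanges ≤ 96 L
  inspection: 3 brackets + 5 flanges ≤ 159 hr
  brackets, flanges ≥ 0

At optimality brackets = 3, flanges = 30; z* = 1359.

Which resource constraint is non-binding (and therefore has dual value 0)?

coolant

lathe time: 45/45 (binding)
coolant: 75/96 (slack 21)
inspection: 159/159 (binding)
By complementary slackness, a constraint with positive slack has shadow price 0 → coolant.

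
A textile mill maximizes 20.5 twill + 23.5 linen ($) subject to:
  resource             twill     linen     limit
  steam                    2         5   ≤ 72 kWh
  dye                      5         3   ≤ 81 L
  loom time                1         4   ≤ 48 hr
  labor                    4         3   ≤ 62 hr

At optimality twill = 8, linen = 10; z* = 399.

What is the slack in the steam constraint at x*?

steam used = 2·8 + 5·10 = 66; slack = 72 − 66 = 6.

6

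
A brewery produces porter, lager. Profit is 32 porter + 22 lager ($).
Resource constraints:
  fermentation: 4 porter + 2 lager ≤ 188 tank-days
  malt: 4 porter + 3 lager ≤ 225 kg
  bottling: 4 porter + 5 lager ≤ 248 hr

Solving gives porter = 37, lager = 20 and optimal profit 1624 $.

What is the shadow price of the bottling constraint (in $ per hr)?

Binding: fermentation and bottling. Non-binding: malt (17 unused).
Slack constraints have shadow price 0 (complementary slackness).
Dual feasibility on the basic columns requires 4·y_fermentation + 4·y_bottling = 32, 2·y_fermentation + 5·y_bottling = 22.
→ y_fermentation = 6 and y_bottling = 2.
Shadow price of bottling = 2.

2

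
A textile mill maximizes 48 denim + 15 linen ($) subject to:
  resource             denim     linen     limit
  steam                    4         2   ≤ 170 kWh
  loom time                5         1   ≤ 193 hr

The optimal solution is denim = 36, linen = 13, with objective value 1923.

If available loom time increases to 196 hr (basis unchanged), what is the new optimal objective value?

At the optimum: steam uses 170 of 170 (binding); loom time uses 193 of 193 (binding).
The binding rows give the dual system: 4·y_steam + 5·y_loom time = 48 and 2·y_steam + 1·y_loom time = 15.
Solving: y_steam = 4.5, y_loom time = 6.
Δz = y_loom time·Δb = 6 × (3) = 18, so new z* = 1923 + 18 = 1941.

1941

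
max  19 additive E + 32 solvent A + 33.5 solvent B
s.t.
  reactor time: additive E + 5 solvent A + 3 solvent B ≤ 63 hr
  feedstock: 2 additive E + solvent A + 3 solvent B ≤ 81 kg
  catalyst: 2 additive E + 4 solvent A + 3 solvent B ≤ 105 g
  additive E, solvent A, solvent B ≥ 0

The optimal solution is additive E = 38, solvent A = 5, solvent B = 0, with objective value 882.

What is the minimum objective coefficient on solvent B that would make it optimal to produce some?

Check each constraint at x*: reactor time 63/63 (tight); feedstock 81/81 (tight); catalyst 96/105 (slack 9).
By complementary slackness, y = 0 for the non-binding constraint.
From A_Bᵀ y = c: 1·y_reactor time + 2·y_feedstock = 19; 5·y_reactor time + 1·y_feedstock = 32.
This yields shadow prices y_reactor time = 5, y_feedstock = 7.
solvent B enters the basis when its profit ≥ yᵀa₃ = 5·3 + 7·3 = 36.

36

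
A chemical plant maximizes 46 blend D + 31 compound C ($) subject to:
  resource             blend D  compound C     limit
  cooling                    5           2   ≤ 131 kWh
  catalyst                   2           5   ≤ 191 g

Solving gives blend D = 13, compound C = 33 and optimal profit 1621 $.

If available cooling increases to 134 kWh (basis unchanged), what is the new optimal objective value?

Check each constraint at x*: cooling 131/131 (tight); catalyst 191/191 (tight).
The binding rows give the dual system: 5·y_cooling + 2·y_catalyst = 46 and 2·y_cooling + 5·y_catalyst = 31.
Solving: y_cooling = 8, y_catalyst = 3.
Δz = y_cooling·Δb = 8 × (3) = 24, so new z* = 1621 + 24 = 1645.

1645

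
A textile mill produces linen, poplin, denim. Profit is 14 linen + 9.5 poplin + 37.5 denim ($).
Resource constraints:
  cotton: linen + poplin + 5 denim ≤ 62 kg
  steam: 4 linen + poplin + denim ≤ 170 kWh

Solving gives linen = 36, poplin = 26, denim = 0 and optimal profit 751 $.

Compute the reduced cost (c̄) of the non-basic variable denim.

-4

Both cotton and steam are binding at x*.
The binding rows give the dual system: 1·y_cotton + 4·y_steam = 14 and 1·y_cotton + 1·y_steam = 9.5.
Solving: y_cotton = 8, y_steam = 1.5.
Reduced cost of denim: c₃ − yᵀa₃ = 37.5 − (8·5 + 1.5·1) = 37.5 − 41.5 = -4.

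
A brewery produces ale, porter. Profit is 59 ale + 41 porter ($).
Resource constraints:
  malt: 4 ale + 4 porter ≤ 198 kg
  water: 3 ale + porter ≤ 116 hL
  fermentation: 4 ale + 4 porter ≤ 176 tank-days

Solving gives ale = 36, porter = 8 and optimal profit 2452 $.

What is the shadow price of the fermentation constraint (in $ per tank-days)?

8

Check each constraint at x*: malt 176/198 (slack 22); water 116/116 (tight); fermentation 176/176 (tight).
By complementary slackness, y = 0 for the non-binding constraint.
From A_Bᵀ y = c: 3·y_water + 4·y_fermentation = 59; 1·y_water + 4·y_fermentation = 41.
→ y_water = 9 and y_fermentation = 8.
Shadow price of fermentation = 8.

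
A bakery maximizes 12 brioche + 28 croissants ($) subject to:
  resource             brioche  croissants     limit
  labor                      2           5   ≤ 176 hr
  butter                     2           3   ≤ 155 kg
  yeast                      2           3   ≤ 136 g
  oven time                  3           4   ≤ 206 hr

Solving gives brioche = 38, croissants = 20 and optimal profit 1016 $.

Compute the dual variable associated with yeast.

1

At the optimum: labor uses 176 of 176 (binding); butter uses 136 of 155 (slack = 19); yeast uses 136 of 136 (binding); oven time uses 194 of 206 (slack = 12).
Slack constraints have shadow price 0 (complementary slackness).
Dual feasibility on the basic columns requires 2·y_labor + 2·y_yeast = 12, 5·y_labor + 3·y_yeast = 28.
→ y_labor = 5 and y_yeast = 1.
Shadow price of yeast = 1.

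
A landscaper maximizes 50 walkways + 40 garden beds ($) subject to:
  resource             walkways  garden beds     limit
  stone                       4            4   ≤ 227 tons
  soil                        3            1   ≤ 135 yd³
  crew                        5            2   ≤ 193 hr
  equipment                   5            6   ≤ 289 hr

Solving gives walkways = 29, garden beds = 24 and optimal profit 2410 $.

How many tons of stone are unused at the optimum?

stone used = 4·29 + 4·24 = 212; slack = 227 − 212 = 15.

15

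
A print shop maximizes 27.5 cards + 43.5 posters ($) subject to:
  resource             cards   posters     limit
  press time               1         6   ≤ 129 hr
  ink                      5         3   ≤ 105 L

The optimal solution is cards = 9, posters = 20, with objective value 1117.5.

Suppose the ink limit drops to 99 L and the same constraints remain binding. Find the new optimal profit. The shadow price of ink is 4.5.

1090.5

Δb = -6, so new z* = 1117.5 + (4.5)·(-6) = 1117.5 − 27 = 1090.5.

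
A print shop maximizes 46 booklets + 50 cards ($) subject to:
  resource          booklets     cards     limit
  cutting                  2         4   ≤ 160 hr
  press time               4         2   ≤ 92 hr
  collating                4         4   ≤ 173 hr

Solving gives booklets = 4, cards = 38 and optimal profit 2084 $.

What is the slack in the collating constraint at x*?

5

collating used = 4·4 + 4·38 = 168; slack = 173 − 168 = 5.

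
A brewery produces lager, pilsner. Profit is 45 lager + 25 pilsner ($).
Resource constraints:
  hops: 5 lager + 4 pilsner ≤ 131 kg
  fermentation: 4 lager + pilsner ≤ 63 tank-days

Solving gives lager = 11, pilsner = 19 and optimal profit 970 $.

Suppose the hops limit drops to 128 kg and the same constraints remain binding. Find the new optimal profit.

955

At the optimum: hops uses 131 of 131 (binding); fermentation uses 63 of 63 (binding).
The binding rows give the dual system: 5·y_hops + 4·y_fermentation = 45 and 4·y_hops + 1·y_fermentation = 25.
→ y_hops = 5 and y_fermentation = 5.
Δz = y_hops·Δb = 5 × (-3) = -15, so new z* = 970 − 15 = 955.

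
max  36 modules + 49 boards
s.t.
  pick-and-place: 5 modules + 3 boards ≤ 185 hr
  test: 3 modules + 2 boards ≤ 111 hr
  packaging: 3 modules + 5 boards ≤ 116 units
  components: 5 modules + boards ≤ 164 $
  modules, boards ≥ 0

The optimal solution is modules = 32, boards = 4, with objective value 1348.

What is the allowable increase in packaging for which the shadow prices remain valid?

22

Binding constraints: packaging, components. The basis is B = [[3,5],[5,1]] with det -22.
Per unit increase in packaging, x* moves by d = (-0.0455, 0.2273).
The basis stays optimal until test becomes binding; allowable increase = 22 units.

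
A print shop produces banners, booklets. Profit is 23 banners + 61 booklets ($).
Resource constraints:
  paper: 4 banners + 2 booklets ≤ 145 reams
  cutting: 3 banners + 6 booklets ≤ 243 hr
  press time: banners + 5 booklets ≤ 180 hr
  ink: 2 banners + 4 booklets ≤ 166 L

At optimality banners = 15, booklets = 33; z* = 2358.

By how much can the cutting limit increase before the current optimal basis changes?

Binding constraints: cutting, press time. The basis is B = [[3,6],[1,5]] with det 9.
Per unit increase in cutting, x* moves by d = (0.5556, -0.1111).
The basis stays optimal until ink becomes binding; allowable increase = 6 hr.

6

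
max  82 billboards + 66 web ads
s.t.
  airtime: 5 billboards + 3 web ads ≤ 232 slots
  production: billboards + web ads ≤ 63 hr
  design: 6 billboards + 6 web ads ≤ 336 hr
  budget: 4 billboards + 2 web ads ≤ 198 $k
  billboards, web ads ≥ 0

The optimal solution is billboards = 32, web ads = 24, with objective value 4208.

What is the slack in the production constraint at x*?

production used = 1·32 + 1·24 = 56; slack = 63 − 56 = 7.

7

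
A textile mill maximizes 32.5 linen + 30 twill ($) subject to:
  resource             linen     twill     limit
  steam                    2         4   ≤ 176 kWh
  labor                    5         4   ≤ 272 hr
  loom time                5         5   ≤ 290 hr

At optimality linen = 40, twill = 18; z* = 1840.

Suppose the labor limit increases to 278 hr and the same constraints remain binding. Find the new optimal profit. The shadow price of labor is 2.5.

Δb = 6, so new z* = 1840 + (2.5)·(6) = 1840 + 15 = 1855.

1855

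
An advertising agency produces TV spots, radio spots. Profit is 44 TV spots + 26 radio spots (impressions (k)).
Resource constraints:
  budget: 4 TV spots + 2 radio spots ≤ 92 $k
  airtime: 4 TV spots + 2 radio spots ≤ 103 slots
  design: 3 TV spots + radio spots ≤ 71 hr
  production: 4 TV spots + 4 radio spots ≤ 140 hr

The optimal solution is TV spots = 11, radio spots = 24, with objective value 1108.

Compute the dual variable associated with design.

Check each constraint at x*: budget 92/92 (tight); airtime 92/103 (slack 11); design 57/71 (slack 14); production 140/140 (tight).
By complementary slackness, y = 0 for the non-binding constraints.
Dual feasibility on the basic columns requires 4·y_budget + 4·y_production = 44, 2·y_budget + 4·y_production = 26.
This yields shadow prices y_budget = 9, y_production = 2.
Shadow price of design = 0.

0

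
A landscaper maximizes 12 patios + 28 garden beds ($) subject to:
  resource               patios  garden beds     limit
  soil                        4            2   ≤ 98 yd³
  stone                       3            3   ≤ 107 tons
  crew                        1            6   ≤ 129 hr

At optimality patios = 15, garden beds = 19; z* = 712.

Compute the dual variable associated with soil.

2

Check each constraint at x*: soil 98/98 (tight); stone 102/107 (slack 5); crew 129/129 (tight).
Slack constraints have shadow price 0 (complementary slackness).
From A_Bᵀ y = c: 4·y_soil + 1·y_crew = 12; 2·y_soil + 6·y_crew = 28.
This yields shadow prices y_soil = 2, y_crew = 4.
Shadow price of soil = 2.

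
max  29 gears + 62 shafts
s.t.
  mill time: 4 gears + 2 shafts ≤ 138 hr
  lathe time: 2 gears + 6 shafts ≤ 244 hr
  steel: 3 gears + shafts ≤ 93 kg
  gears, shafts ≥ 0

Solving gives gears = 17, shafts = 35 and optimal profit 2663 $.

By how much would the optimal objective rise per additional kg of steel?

Binding: mill time and lathe time. Non-binding: steel (7 unused).
Slack constraints have shadow price 0 (complementary slackness).
Dual feasibility on the basic columns requires 4·y_mill time + 2·y_lathe time = 29, 2·y_mill time + 6·y_lathe time = 62.
→ y_mill time = 2.5 and y_lathe time = 9.5.
Shadow price of steel = 0.

0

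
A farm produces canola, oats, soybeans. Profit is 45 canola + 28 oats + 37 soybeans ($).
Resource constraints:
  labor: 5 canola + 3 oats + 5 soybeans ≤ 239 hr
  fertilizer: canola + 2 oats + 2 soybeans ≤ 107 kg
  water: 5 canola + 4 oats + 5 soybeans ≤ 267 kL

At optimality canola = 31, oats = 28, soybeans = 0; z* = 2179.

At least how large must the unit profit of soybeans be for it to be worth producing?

45

Binding: labor and water. Non-binding: fertilizer (20 unused).
Slack constraints have shadow price 0 (complementary slackness).
From A_Bᵀ y = c: 5·y_labor + 5·y_water = 45; 3·y_labor + 4·y_water = 28.
This yields shadow prices y_labor = 8, y_water = 1.
soybeans enters the basis when its profit ≥ yᵀa₃ = 8·5 + 1·5 = 45.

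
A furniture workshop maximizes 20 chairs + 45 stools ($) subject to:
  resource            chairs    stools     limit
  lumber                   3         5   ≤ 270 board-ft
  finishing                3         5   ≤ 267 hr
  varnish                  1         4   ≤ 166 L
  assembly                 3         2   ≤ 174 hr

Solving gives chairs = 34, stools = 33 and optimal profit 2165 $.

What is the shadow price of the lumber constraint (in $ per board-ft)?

Binding: finishing and varnish. Non-binding: lumber (3 unused), assembly (6 unused).
Slack constraints have shadow price 0 (complementary slackness).
The binding rows give the dual system: 3·y_finishing + 1·y_varnish = 20 and 5·y_finishing + 4·y_varnish = 45.
→ y_finishing = 5 and y_varnish = 5.
Shadow price of lumber = 0.

0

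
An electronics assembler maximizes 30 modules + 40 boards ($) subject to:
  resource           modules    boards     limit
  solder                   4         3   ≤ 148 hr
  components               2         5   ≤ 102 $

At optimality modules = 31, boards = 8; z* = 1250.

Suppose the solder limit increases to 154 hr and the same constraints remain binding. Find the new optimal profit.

1280

Check each constraint at x*: solder 148/148 (tight); components 102/102 (tight).
From A_Bᵀ y = c: 4·y_solder + 2·y_components = 30; 3·y_solder + 5·y_components = 40.
→ y_solder = 5 and y_components = 5.
Δz = y_solder·Δb = 5 × (6) = 30, so new z* = 1250 + 30 = 1280.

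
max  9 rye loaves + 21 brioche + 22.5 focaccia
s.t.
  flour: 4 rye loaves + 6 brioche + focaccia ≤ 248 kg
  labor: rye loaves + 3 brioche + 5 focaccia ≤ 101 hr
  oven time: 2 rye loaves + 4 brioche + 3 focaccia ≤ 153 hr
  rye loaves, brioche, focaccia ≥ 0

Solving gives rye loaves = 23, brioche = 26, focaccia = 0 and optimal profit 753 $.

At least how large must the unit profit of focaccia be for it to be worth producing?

26

Binding: flour and labor. Non-binding: oven time (3 unused).
Slack constraints have shadow price 0 (complementary slackness).
From A_Bᵀ y = c: 4·y_flour + 1·y_labor = 9; 6·y_flour + 3·y_labor = 21.
This yields shadow prices y_flour = 1, y_labor = 5.
focaccia enters the basis when its profit ≥ yᵀa₃ = 1·1 + 5·5 = 26.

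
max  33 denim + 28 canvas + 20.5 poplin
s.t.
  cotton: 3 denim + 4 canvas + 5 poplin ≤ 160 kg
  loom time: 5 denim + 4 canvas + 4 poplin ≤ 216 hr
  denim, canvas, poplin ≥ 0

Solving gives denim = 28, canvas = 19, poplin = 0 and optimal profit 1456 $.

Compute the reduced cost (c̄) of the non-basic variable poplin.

At the optimum: cotton uses 160 of 160 (binding); loom time uses 216 of 216 (binding).
Dual feasibility on the basic columns requires 3·y_cotton + 5·y_loom time = 33, 4·y_cotton + 4·y_loom time = 28.
Solving: y_cotton = 1, y_loom time = 6.
Reduced cost of poplin: c₃ − yᵀa₃ = 20.5 − (1·5 + 6·4) = 20.5 − 29 = -8.5.

-8.5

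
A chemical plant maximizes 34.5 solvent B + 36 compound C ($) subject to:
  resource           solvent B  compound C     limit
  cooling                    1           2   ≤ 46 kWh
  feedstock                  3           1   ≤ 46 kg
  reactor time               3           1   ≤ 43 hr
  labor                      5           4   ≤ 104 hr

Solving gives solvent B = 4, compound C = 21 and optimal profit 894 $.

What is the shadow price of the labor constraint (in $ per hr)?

5.5

Binding: cooling and labor. Non-binding: feedstock (13 unused), reactor time (10 unused).
Slack constraints have shadow price 0 (complementary slackness).
Dual feasibility on the basic columns requires 1·y_cooling + 5·y_labor = 34.5, 2·y_cooling + 4·y_labor = 36.
→ y_cooling = 7 and y_labor = 5.5.
Shadow price of labor = 5.5.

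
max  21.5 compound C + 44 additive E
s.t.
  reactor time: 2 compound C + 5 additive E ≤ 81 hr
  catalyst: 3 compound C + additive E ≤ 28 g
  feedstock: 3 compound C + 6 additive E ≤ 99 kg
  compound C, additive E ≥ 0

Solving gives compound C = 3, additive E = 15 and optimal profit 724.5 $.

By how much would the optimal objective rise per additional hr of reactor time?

1

At the optimum: reactor time uses 81 of 81 (binding); catalyst uses 24 of 28 (slack = 4); feedstock uses 99 of 99 (binding).
Slack constraints have shadow price 0 (complementary slackness).
Dual feasibility on the basic columns requires 2·y_reactor time + 3·y_feedstock = 21.5, 5·y_reactor time + 6·y_feedstock = 44.
Solving: y_reactor time = 1, y_feedstock = 6.5.
Shadow price of reactor time = 1.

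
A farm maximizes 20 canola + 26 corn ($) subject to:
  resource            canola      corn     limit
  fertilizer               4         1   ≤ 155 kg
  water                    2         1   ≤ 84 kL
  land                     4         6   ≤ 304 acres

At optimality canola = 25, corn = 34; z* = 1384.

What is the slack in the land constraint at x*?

0

land used = 4·25 + 6·34 = 304; slack = 304 − 304 = 0.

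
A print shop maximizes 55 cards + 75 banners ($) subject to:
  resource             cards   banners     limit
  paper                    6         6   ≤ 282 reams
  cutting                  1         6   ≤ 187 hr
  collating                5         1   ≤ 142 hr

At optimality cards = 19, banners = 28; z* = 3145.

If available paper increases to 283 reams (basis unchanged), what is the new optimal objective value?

At the optimum: paper uses 282 of 282 (binding); cutting uses 187 of 187 (binding); collating uses 123 of 142 (slack = 19).
Since collating is not tight, its dual is 0.
From A_Bᵀ y = c: 6·y_paper + 1·y_cutting = 55; 6·y_paper + 6·y_cutting = 75.
Solving: y_paper = 8.5, y_cutting = 4.
Δz = y_paper·Δb = 8.5 × (1) = 8.5, so new z* = 3145 + 8.5 = 3153.5.

3153.5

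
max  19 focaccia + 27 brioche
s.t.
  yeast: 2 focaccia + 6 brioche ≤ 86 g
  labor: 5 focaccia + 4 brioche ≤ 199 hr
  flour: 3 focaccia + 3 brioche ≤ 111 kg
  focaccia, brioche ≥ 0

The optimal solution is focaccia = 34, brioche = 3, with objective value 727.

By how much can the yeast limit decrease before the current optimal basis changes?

12

Binding constraints: yeast, flour. The basis is B = [[2,6],[3,3]] with det -12.
Per unit decrease in yeast, x* moves by d = (0.25, -0.25).
The basis stays optimal until brioche reaches 0; allowable decrease = 12 g.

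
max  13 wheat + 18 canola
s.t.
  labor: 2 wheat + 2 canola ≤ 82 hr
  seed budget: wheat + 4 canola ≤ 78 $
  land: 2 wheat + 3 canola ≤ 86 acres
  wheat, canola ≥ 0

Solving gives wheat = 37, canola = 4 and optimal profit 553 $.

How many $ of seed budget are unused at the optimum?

seed budget used = 1·37 + 4·4 = 53; slack = 78 − 53 = 25.

25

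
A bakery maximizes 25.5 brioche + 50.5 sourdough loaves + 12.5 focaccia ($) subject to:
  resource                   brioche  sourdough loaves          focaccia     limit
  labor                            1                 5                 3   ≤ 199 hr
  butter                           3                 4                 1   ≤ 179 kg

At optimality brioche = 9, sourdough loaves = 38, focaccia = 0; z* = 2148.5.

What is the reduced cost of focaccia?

Check each constraint at x*: labor 199/199 (tight); butter 179/179 (tight).
From A_Bᵀ y = c: 1·y_labor + 3·y_butter = 25.5; 5·y_labor + 4·y_butter = 50.5.
Solving: y_labor = 4.5, y_butter = 7.
Reduced cost of focaccia: c₃ − yᵀa₃ = 12.5 − (4.5·3 + 7·1) = 12.5 − 20.5 = -8.

-8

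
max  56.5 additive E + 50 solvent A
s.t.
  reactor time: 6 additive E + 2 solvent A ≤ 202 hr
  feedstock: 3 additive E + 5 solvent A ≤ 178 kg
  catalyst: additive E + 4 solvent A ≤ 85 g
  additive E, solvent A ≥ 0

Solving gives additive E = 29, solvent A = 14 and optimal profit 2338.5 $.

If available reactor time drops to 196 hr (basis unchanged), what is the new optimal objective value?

2290.5

Check each constraint at x*: reactor time 202/202 (tight); feedstock 157/178 (slack 21); catalyst 85/85 (tight).
Slack constraints have shadow price 0 (complementary slackness).
From A_Bᵀ y = c: 6·y_reactor time + 1·y_catalyst = 56.5; 2·y_reactor time + 4·y_catalyst = 50.
Solving: y_reactor time = 8, y_catalyst = 8.5.
Δz = y_reactor time·Δb = 8 × (-6) = -48, so new z* = 2338.5 − 48 = 2290.5.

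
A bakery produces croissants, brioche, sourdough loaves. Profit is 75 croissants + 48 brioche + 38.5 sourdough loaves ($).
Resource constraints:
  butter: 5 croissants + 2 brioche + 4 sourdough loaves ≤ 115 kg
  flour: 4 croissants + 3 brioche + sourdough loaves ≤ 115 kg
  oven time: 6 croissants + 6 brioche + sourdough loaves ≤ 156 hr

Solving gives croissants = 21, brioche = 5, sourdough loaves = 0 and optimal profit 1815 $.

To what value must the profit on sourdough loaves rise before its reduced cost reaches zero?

41

Check each constraint at x*: butter 115/115 (tight); flour 99/115 (slack 16); oven time 156/156 (tight).
By complementary slackness, y = 0 for the non-binding constraint.
The binding rows give the dual system: 5·y_butter + 6·y_oven time = 75 and 2·y_butter + 6·y_oven time = 48.
Solving: y_butter = 9, y_oven time = 5.
sourdough loaves enters the basis when its profit ≥ yᵀa₃ = 9·4 + 5·1 = 41.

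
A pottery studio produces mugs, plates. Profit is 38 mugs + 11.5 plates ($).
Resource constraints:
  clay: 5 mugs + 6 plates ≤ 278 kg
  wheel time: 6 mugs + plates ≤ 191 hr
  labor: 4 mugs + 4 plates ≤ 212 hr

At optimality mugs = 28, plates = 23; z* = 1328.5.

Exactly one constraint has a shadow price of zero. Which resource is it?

labor

clay: 278/278 (binding)
wheel time: 191/191 (binding)
labor: 204/212 (slack 8)
By complementary slackness, a constraint with positive slack has shadow price 0 → labor.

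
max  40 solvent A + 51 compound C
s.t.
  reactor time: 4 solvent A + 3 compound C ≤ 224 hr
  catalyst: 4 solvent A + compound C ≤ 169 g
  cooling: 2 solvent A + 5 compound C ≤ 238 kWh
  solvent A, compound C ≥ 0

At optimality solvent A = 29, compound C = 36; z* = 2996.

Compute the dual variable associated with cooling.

At the optimum: reactor time uses 224 of 224 (binding); catalyst uses 152 of 169 (slack = 17); cooling uses 238 of 238 (binding).
Since catalyst is not tight, its dual is 0.
Dual feasibility on the basic columns requires 4·y_reactor time + 2·y_cooling = 40, 3·y_reactor time + 5·y_cooling = 51.
Solving: y_reactor time = 7, y_cooling = 6.
Shadow price of cooling = 6.

6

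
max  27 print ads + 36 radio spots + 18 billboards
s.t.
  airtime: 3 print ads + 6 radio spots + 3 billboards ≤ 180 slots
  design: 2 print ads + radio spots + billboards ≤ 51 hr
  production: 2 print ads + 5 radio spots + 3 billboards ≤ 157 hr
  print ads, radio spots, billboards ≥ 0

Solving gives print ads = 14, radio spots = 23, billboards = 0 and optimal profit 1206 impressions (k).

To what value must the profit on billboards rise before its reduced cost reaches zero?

At the optimum: airtime uses 180 of 180 (binding); design uses 51 of 51 (binding); production uses 143 of 157 (slack = 14).
By complementary slackness, y = 0 for the non-binding constraint.
Dual feasibility on the basic columns requires 3·y_airtime + 2·y_design = 27, 6·y_airtime + 1·y_design = 36.
Solving: y_airtime = 5, y_design = 6.
billboards enters the basis when its profit ≥ yᵀa₃ = 5·3 + 6·1 = 21.

21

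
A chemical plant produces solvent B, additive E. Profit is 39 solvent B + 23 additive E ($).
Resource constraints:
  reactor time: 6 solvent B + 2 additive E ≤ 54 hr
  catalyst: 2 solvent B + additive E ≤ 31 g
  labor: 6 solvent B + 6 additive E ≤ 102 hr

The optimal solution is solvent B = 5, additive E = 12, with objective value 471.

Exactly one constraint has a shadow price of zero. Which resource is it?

catalyst

reactor time: 54/54 (binding)
catalyst: 22/31 (slack 9)
labor: 102/102 (binding)
By complementary slackness, a constraint with positive slack has shadow price 0 → catalyst.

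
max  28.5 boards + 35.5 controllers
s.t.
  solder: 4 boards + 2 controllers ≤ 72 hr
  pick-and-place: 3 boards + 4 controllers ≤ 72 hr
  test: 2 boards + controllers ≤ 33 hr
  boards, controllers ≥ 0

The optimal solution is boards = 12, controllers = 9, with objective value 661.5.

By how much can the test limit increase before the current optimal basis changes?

Binding constraints: pick-and-place, test. The basis is B = [[3,4],[2,1]] with det -5.
Per unit increase in test, x* moves by d = (0.8, -0.6).
The basis stays optimal until solder becomes binding; allowable increase = 3 hr.

3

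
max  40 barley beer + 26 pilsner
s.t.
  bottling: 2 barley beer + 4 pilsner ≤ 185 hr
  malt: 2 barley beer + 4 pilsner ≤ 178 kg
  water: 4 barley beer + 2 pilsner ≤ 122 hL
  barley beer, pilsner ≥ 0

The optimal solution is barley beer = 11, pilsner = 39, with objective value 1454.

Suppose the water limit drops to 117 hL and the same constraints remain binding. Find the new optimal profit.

1409

At the optimum: bottling uses 178 of 185 (slack = 7); malt uses 178 of 178 (binding); water uses 122 of 122 (binding).
Slack constraints have shadow price 0 (complementary slackness).
Dual feasibility on the basic columns requires 2·y_malt + 4·y_water = 40, 4·y_malt + 2·y_water = 26.
→ y_malt = 2 and y_water = 9.
Δz = y_water·Δb = 9 × (-5) = -45, so new z* = 1454 − 45 = 1409.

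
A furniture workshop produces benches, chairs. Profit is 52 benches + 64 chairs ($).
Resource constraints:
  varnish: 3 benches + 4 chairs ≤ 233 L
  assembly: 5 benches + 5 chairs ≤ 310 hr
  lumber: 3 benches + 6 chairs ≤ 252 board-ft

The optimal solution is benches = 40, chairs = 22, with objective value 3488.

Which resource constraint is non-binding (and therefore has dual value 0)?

varnish

varnish: 208/233 (slack 25)
assembly: 310/310 (binding)
lumber: 252/252 (binding)
By complementary slackness, a constraint with positive slack has shadow price 0 → varnish.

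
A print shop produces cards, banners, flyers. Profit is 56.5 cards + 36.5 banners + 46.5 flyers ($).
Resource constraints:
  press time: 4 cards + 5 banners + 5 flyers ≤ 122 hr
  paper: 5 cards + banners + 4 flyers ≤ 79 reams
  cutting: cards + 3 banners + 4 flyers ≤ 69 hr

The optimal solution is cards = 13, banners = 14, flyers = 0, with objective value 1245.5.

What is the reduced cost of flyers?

Binding: press time and paper. Non-binding: cutting (14 unused).
Since cutting is not tight, its dual is 0.
Dual feasibility on the basic columns requires 4·y_press time + 5·y_paper = 56.5, 5·y_press time + 1·y_paper = 36.5.
→ y_press time = 6 and y_paper = 6.5.
Reduced cost of flyers: c₃ − yᵀa₃ = 46.5 − (6·5 + 6.5·4) = 46.5 − 56 = -9.5.

-9.5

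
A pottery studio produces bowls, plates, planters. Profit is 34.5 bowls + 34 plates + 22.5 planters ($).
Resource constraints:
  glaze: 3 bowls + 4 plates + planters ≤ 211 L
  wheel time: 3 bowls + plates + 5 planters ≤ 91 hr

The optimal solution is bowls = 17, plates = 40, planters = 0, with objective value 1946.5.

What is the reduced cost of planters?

-5

Both glaze and wheel time are binding at x*.
From A_Bᵀ y = c: 3·y_glaze + 3·y_wheel time = 34.5; 4·y_glaze + 1·y_wheel time = 34.
Solving: y_glaze = 7.5, y_wheel time = 4.
Reduced cost of planters: c₃ − yᵀa₃ = 22.5 − (7.5·1 + 4·5) = 22.5 − 27.5 = -5.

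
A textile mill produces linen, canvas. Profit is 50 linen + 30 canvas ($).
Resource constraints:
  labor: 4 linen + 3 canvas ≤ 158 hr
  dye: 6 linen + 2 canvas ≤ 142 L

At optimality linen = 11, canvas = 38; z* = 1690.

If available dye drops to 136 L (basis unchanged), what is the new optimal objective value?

1672

Check each constraint at x*: labor 158/158 (tight); dye 142/142 (tight).
Dual feasibility on the basic columns requires 4·y_labor + 6·y_dye = 50, 3·y_labor + 2·y_dye = 30.
Solving: y_labor = 8, y_dye = 3.
Δz = y_dye·Δb = 3 × (-6) = -18, so new z* = 1690 − 18 = 1672.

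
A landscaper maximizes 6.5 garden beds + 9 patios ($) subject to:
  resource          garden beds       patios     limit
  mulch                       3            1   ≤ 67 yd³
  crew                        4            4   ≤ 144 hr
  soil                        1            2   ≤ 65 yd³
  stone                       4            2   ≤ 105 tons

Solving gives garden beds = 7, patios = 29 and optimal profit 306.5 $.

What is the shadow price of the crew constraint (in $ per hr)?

1

Binding: crew and soil. Non-binding: mulch (17 unused), stone (19 unused).
By complementary slackness, y = 0 for the non-binding constraints.
The binding rows give the dual system: 4·y_crew + 1·y_soil = 6.5 and 4·y_crew + 2·y_soil = 9.
This yields shadow prices y_crew = 1, y_soil = 2.5.
Shadow price of crew = 1.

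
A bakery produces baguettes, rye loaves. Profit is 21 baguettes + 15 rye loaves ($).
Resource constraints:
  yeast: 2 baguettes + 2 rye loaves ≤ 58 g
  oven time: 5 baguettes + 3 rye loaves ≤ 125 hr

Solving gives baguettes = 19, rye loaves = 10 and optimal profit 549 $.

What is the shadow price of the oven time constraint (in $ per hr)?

3

Both yeast and oven time are binding at x*.
The binding rows give the dual system: 2·y_yeast + 5·y_oven time = 21 and 2·y_yeast + 3·y_oven time = 15.
Solving: y_yeast = 3, y_oven time = 3.
Shadow price of oven time = 3.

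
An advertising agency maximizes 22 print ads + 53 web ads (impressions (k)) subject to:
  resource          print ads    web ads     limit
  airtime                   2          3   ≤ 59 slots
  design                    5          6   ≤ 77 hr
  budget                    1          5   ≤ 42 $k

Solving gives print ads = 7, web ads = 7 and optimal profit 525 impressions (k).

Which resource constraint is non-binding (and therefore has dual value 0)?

airtime

airtime: 35/59 (slack 24)
design: 77/77 (binding)
budget: 42/42 (binding)
By complementary slackness, a constraint with positive slack has shadow price 0 → airtime.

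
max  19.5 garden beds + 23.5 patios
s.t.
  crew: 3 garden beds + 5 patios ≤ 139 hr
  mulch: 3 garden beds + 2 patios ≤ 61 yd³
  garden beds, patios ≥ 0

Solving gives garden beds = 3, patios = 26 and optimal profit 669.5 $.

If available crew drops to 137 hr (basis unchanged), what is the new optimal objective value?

662.5

Check each constraint at x*: crew 139/139 (tight); mulch 61/61 (tight).
Dual feasibility on the basic columns requires 3·y_crew + 3·y_mulch = 19.5, 5·y_crew + 2·y_mulch = 23.5.
Solving: y_crew = 3.5, y_mulch = 3.
Δz = y_crew·Δb = 3.5 × (-2) = -7, so new z* = 669.5 − 7 = 662.5.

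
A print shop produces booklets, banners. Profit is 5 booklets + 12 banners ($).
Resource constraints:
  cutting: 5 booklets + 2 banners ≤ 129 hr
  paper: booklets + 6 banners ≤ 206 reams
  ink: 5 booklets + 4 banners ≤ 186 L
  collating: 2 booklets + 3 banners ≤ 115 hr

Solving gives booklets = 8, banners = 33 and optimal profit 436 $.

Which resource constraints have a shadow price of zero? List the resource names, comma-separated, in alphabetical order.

cutting: 106/129 (slack 23)
paper: 206/206 (binding)
ink: 172/186 (slack 14)
collating: 115/115 (binding)
By complementary slackness, a constraint with positive slack has shadow price 0 → cutting, ink.

cutting, ink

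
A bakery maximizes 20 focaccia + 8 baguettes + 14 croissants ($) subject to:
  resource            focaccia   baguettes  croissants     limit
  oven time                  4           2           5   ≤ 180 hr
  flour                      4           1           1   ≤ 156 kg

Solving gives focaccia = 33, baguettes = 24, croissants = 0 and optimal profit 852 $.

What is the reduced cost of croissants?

At the optimum: oven time uses 180 of 180 (binding); flour uses 156 of 156 (binding).
Dual feasibility on the basic columns requires 4·y_oven time + 4·y_flour = 20, 2·y_oven time + 1·y_flour = 8.
→ y_oven time = 3 and y_flour = 2.
Reduced cost of croissants: c₃ − yᵀa₃ = 14 − (3·5 + 2·1) = 14 − 17 = -3.

-3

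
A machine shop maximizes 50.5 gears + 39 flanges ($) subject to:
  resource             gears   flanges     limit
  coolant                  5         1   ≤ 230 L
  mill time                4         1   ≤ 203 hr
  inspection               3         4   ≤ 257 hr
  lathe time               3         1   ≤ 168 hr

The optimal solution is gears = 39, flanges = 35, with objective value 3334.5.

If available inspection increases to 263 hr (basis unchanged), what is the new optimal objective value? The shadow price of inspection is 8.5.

3385.5

Δb = 6, so new z* = 3334.5 + (8.5)·(6) = 3334.5 + 51 = 3385.5.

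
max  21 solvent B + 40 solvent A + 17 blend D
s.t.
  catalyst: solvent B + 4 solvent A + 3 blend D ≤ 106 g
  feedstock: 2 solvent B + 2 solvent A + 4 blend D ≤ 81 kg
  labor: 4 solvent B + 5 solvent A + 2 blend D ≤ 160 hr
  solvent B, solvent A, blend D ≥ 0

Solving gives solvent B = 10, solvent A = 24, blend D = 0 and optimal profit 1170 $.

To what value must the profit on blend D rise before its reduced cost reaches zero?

Check each constraint at x*: catalyst 106/106 (tight); feedstock 68/81 (slack 13); labor 160/160 (tight).
Since feedstock is not tight, its dual is 0.
The binding rows give the dual system: 1·y_catalyst + 4·y_labor = 21 and 4·y_catalyst + 5·y_labor = 40.
Solving: y_catalyst = 5, y_labor = 4.
blend D enters the basis when its profit ≥ yᵀa₃ = 5·3 + 4·2 = 23.

23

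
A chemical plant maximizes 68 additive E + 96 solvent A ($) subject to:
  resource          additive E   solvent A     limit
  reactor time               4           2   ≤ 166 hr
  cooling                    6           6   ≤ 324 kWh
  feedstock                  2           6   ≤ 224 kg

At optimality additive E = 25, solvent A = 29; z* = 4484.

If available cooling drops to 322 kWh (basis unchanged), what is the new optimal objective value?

4466

Check each constraint at x*: reactor time 158/166 (slack 8); cooling 324/324 (tight); feedstock 224/224 (tight).
Slack constraints have shadow price 0 (complementary slackness).
The binding rows give the dual system: 6·y_cooling + 2·y_feedstock = 68 and 6·y_cooling + 6·y_feedstock = 96.
This yields shadow prices y_cooling = 9, y_feedstock = 7.
Δz = y_cooling·Δb = 9 × (-2) = -18, so new z* = 4484 − 18 = 4466.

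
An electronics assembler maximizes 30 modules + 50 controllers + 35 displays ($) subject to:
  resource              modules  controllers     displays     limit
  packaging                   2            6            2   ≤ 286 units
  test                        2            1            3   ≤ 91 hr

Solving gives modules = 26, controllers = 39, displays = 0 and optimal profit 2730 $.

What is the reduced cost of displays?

-3

At the optimum: packaging uses 286 of 286 (binding); test uses 91 of 91 (binding).
The binding rows give the dual system: 2·y_packaging + 2·y_test = 30 and 6·y_packaging + 1·y_test = 50.
→ y_packaging = 7 and y_test = 8.
Reduced cost of displays: c₃ − yᵀa₃ = 35 − (7·2 + 8·3) = 35 − 38 = -3.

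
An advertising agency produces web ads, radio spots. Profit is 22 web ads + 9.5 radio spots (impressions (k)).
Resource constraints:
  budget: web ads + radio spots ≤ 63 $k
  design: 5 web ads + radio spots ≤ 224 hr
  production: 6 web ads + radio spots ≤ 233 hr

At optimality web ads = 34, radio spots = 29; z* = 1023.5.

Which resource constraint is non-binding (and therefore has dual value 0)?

design

budget: 63/63 (binding)
design: 199/224 (slack 25)
production: 233/233 (binding)
By complementary slackness, a constraint with positive slack has shadow price 0 → design.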